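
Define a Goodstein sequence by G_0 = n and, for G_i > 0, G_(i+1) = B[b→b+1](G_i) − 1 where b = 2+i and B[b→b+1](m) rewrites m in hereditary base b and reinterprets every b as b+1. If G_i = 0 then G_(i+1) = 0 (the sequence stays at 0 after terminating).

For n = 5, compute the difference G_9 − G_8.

1057

step 0: 5 = 2^2 + 1; sub 3 for 2: 3^3 + 1; = 28; G_1 = 28−1 = 27
step 1: 27 = 3^3; sub 4 for 3: 4^4; = 256; G_2 = 256−1 = 255
step 2: 255 = 3·4^3 + 3·4^2 + 3·4 + 3; sub 5 for 4: 3·5^3 + 3·5^2 + 3·5 + 3; = 468; G_3 = 468−1 = 467
step 3: 467 = 3·5^3 + 3·5^2 + 3·5 + 2; sub 6 for 5: 3·6^3 + 3·6^2 + 3·6 + 2; = 776; G_4 = 776−1 = 775
step 4: 775 = 3·6^3 + 3·6^2 + 3·6 + 1; sub 7 for 6: 3·7^3 + 3·7^2 + 3·7 + 1; = 1198; G_5 = 1198−1 = 1197
step 5: 1197 = 3·7^3 + 3·7^2 + 3·7; sub 8 for 7: 3·8^3 + 3·8^2 + 3·8; = 1752; G_6 = 1752−1 = 1751
step 6: 1751 = 3·8^3 + 3·8^2 + 2·8 + 7; sub 9 for 8: 3·9^3 + 3·9^2 + 2·9 + 7; = 2455; G_7 = 2455−1 = 2454
step 7: 2454 = 3·9^3 + 3·9^2 + 2·9 + 6; sub 10 for 9: 3·10^3 + 3·10^2 + 2·10 + 6; = 3326; G_8 = 3326−1 = 3325
step 8: 3325 = 3·10^3 + 3·10^2 + 2·10 + 5; sub 11 for 10: 3·11^3 + 3·11^2 + 2·11 + 5; = 4383; G_9 = 4383−1 = 4382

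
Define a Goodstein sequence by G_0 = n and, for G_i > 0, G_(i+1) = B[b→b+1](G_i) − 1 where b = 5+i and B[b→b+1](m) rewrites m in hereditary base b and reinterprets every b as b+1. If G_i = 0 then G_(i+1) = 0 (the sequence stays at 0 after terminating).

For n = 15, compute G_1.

(0) 15|_5 = 3·5 ↦ 3·6|_6 = 18 ⇒ 17
(1) 17|_6 = 2·6 + 5 ↦ 2·7 + 5|_7 = 19 ⇒ 18

17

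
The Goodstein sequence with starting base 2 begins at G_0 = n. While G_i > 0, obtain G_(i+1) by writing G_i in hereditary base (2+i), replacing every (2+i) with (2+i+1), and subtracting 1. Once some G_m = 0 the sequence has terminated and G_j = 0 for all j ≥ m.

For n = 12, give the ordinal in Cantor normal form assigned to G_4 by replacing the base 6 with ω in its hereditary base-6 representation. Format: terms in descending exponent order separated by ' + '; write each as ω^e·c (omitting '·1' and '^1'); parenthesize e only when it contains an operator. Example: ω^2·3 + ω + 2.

ω^(ω + 1) + ω^2·2 + ω + 5

G_0=12  [base 2] 2^(2 + 1) + 2^2  →[2↦3]→  3^(3 + 1) + 3^3 = 108  −1 ⇒ G_1=107
G_1=107  [base 3] 3^(3 + 1) + 2·3^2 + 2·3 + 2  →[3↦4]→  4^(4 + 1) + 2·4^2 + 2·4 + 2 = 1066  −1 ⇒ G_2=1065
G_2=1065  [base 4] 4^(4 + 1) + 2·4^2 + 2·4 + 1  →[4↦5]→  5^(5 + 1) + 2·5^2 + 2·5 + 1 = 15686  −1 ⇒ G_3=15685
G_3=15685  [base 5] 5^(5 + 1) + 2·5^2 + 2·5  →[5↦6]→  6^(6 + 1) + 2·6^2 + 2·6 = 280020  −1 ⇒ G_4=280019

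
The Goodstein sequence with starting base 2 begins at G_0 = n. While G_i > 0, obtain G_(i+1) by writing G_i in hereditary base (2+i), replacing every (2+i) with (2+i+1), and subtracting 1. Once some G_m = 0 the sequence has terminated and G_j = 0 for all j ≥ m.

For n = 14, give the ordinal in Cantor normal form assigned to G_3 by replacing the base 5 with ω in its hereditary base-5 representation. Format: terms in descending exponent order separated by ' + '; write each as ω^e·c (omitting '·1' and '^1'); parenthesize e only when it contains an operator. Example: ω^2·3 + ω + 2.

ω^(ω + 1) + ω^ω

G_0 = 14. HB_2(14) = 2^(2 + 1) + 2^2 + 2. Bump = 111. G_1 = 110.
G_1 = 110. HB_3(110) = 3^(3 + 1) + 3^3 + 2. Bump = 1282. G_2 = 1281.
G_2 = 1281. HB_4(1281) = 4^(4 + 1) + 4^4 + 1. Bump = 18751. G_3 = 18750.
G_3 = 18750. HB_5(18750) = 5^(5 + 1) + 5^5. Bump = 326592. G_4 = 326591.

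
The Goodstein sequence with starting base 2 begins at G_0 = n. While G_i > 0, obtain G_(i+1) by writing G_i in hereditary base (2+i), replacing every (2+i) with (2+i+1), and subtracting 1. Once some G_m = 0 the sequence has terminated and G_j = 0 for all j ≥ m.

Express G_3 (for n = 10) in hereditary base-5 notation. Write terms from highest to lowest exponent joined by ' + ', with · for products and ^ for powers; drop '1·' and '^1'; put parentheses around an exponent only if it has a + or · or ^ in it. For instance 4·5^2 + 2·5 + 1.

5^(5 + 1)

base 2: 10 = 2^(2 + 1) + 2; at 3: 3^(3 + 1) + 3 = 84; next = 83
base 3: 83 = 3^(3 + 1) + 2; at 4: 4^(4 + 1) + 2 = 1026; next = 1025
base 4: 1025 = 4^(4 + 1) + 1; at 5: 5^(5 + 1) + 1 = 15626; next = 15625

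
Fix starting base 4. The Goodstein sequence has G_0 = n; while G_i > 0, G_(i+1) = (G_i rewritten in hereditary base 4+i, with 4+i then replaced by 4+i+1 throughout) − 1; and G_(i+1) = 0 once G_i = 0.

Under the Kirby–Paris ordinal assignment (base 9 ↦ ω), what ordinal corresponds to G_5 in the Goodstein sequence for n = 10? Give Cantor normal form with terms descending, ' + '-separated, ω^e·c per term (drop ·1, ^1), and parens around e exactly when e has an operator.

ω + 4

step 0: 10 = 2·4 + 2; sub 5 for 4: 2·5 + 2; = 12; G_1 = 12−1 = 11
step 1: 11 = 2·5 + 1; sub 6 for 5: 2·6 + 1; = 13; G_2 = 13−1 = 12
step 2: 12 = 2·6; sub 7 for 6: 2·7; = 14; G_3 = 14−1 = 13
step 3: 13 = 7 + 6; sub 8 for 7: 8 + 6; = 14; G_4 = 14−1 = 13
step 4: 13 = 8 + 5; sub 9 for 8: 9 + 5; = 14; G_5 = 14−1 = 13
step 5: 13 = 9 + 4; sub 10 for 9: 10 + 4; = 14; G_6 = 14−1 = 13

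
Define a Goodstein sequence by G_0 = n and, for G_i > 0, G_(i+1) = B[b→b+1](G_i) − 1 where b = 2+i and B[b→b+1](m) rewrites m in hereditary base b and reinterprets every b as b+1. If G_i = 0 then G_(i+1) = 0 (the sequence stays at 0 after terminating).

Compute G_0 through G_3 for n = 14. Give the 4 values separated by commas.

14, 110, 1281, 18750

G_0 = 14. HB_2(14) = 2^(2 + 1) + 2^2 + 2. Bump = 111. G_1 = 110.
G_1 = 110. HB_3(110) = 3^(3 + 1) + 3^3 + 2. Bump = 1282. G_2 = 1281.
G_2 = 1281. HB_4(1281) = 4^(4 + 1) + 4^4 + 1. Bump = 18751. G_3 = 18750.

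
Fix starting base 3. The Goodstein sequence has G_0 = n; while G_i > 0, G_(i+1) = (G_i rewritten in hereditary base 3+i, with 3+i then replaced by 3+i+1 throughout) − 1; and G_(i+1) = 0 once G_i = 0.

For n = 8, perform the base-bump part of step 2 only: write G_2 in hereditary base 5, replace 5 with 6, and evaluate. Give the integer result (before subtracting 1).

8 —HB3→ 2·3 + 2 —bump→ 2·4 + 2 = 10 —(−1)→ 9
9 —HB4→ 2·4 + 1 —bump→ 2·5 + 1 = 11 —(−1)→ 10
10 —HB5→ 2·5 —bump→ 2·6 = 12 —(−1)→ 11

12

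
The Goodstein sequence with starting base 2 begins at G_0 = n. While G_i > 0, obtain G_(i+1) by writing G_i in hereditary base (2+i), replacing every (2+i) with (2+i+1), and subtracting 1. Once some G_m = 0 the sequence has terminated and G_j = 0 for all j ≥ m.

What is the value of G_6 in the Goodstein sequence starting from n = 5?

1751

G_0=5  [base 2] 2^2 + 1  →[2↦3]→  3^3 + 1 = 28  −1 ⇒ G_1=27
G_1=27  [base 3] 3^3  →[3↦4]→  4^4 = 256  −1 ⇒ G_2=255
G_2=255  [base 4] 3·4^3 + 3·4^2 + 3·4 + 3  →[4↦5]→  3·5^3 + 3·5^2 + 3·5 + 3 = 468  −1 ⇒ G_3=467
G_3=467  [base 5] 3·5^3 + 3·5^2 + 3·5 + 2  →[5↦6]→  3·6^3 + 3·6^2 + 3·6 + 2 = 776  −1 ⇒ G_4=775
G_4=775  [base 6] 3·6^3 + 3·6^2 + 3·6 + 1  →[6↦7]→  3·7^3 + 3·7^2 + 3·7 + 1 = 1198  −1 ⇒ G_5=1197
G_5=1197  [base 7] 3·7^3 + 3·7^2 + 3·7  →[7↦8]→  3·8^3 + 3·8^2 + 3·8 = 1752  −1 ⇒ G_6=1751
G_6=1751  [base 8] 3·8^3 + 3·8^2 + 2·8 + 7  →[8↦9]→  3·9^3 + 3·9^2 + 2·9 + 7 = 2455  −1 ⇒ G_7=2454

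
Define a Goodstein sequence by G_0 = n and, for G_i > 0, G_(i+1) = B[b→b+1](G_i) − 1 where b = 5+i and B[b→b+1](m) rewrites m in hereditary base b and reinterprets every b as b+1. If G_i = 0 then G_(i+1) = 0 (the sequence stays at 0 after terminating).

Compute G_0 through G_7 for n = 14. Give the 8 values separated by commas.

14, 15, 16, 17, 18, 19, 19, 19

step 0: 14 = 2·5 + 4; sub 6 for 5: 2·6 + 4; = 16; G_1 = 16−1 = 15
step 1: 15 = 2·6 + 3; sub 7 for 6: 2·7 + 3; = 17; G_2 = 17−1 = 16
step 2: 16 = 2·7 + 2; sub 8 for 7: 2·8 + 2; = 18; G_3 = 18−1 = 17
step 3: 17 = 2·8 + 1; sub 9 for 8: 2·9 + 1; = 19; G_4 = 19−1 = 18
step 4: 18 = 2·9; sub 10 for 9: 2·10; = 20; G_5 = 20−1 = 19
step 5: 19 = 10 + 9; sub 11 for 10: 11 + 9; = 20; G_6 = 20−1 = 19
step 6: 19 = 11 + 8; sub 12 for 11: 12 + 8; = 20; G_7 = 20−1 = 19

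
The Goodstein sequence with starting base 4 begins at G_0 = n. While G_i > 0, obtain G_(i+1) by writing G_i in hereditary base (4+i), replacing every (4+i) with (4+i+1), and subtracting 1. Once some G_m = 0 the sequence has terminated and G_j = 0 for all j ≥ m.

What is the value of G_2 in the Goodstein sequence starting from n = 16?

[0] 16 ≡ 4^2 (base 4). Lift 5: 25. −1: 24.
[1] 24 ≡ 4·5 + 4 (base 5). Lift 6: 28. −1: 27.

27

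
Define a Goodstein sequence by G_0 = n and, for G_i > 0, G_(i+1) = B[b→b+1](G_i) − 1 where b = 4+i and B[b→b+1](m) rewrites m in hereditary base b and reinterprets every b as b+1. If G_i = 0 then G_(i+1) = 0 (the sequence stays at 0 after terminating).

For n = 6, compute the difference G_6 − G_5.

-1

step 0: 6 = 4 + 2; sub 5 for 4: 5 + 2; = 7; G_1 = 7−1 = 6
step 1: 6 = 5 + 1; sub 6 for 5: 6 + 1; = 7; G_2 = 7−1 = 6
step 2: 6 = 6; sub 7 for 6: 7; = 7; G_3 = 7−1 = 6
step 3: 6 = 6; sub 8 for 7: 6; = 6; G_4 = 6−1 = 5
step 4: 5 = 5; sub 9 for 8: 5; = 5; G_5 = 5−1 = 4
step 5: 4 = 4; sub 10 for 9: 4; = 4; G_6 = 4−1 = 3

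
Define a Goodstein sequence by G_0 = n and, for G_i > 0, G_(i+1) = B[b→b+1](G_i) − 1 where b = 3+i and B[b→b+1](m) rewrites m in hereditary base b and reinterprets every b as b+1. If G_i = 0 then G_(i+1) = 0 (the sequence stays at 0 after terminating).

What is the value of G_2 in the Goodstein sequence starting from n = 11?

(0) 11|_3 = 3^2 + 2 ↦ 4^2 + 2|_4 = 18 ⇒ 17
(1) 17|_4 = 4^2 + 1 ↦ 5^2 + 1|_5 = 26 ⇒ 25
(2) 25|_5 = 5^2 ↦ 6^2|_6 = 36 ⇒ 35

25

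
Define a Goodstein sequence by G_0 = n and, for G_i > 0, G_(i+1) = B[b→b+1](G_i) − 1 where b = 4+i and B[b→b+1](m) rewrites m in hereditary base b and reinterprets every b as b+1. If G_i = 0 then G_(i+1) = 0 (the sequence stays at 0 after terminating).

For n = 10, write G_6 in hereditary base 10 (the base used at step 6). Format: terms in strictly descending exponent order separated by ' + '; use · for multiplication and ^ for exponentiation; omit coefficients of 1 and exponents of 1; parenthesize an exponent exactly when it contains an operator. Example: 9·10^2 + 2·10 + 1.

10 + 3

base 4: 10 = 2·4 + 2; at 5: 2·5 + 2 = 12; next = 11
base 5: 11 = 2·5 + 1; at 6: 2·6 + 1 = 13; next = 12
base 6: 12 = 2·6; at 7: 2·7 = 14; next = 13
base 7: 13 = 7 + 6; at 8: 8 + 6 = 14; next = 13
base 8: 13 = 8 + 5; at 9: 9 + 5 = 14; next = 13
base 9: 13 = 9 + 4; at 10: 10 + 4 = 14; next = 13
base 10: 13 = 10 + 3; at 11: 11 + 3 = 14; next = 13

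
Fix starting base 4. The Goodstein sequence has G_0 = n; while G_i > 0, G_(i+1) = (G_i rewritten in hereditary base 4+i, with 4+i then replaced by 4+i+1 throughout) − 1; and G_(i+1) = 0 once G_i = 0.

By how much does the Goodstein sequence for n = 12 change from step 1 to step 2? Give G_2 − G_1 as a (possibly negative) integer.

G_0=12  [base 4] 3·4  →[4↦5]→  3·5 = 15  −1 ⇒ G_1=14
G_1=14  [base 5] 2·5 + 4  →[5↦6]→  2·6 + 4 = 16  −1 ⇒ G_2=15

1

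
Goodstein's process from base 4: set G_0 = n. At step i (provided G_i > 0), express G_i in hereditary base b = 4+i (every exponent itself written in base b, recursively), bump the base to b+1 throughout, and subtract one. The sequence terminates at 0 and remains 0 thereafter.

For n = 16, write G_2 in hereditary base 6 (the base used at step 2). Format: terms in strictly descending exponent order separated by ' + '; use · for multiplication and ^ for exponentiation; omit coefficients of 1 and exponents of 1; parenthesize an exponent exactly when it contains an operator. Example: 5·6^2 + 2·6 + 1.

i=0: 16 = 4^2 (b=4); 4→5: 5^2 = 25; 25−1 = 24
i=1: 24 = 4·5 + 4 (b=5); 5→6: 4·6 + 4 = 28; 28−1 = 27
i=2: 27 = 4·6 + 3 (b=6); 6→7: 4·7 + 3 = 31; 31−1 = 30

4·6 + 3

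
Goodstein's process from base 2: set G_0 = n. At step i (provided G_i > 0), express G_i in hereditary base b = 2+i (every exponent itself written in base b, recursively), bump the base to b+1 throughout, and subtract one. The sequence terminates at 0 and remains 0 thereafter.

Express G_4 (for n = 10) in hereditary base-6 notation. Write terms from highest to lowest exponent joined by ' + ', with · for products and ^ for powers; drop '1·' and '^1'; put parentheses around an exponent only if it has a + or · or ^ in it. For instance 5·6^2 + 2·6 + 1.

i=0: 10 = 2^(2 + 1) + 2 (b=2); 2→3: 3^(3 + 1) + 3 = 84; 84−1 = 83
i=1: 83 = 3^(3 + 1) + 2 (b=3); 3→4: 4^(4 + 1) + 2 = 1026; 1026−1 = 1025
i=2: 1025 = 4^(4 + 1) + 1 (b=4); 4→5: 5^(5 + 1) + 1 = 15626; 15626−1 = 15625
i=3: 15625 = 5^(5 + 1) (b=5); 5→6: 6^(6 + 1) = 279936; 279936−1 = 279935
i=4: 279935 = 5·6^6 + 5·6^5 + 5·6^4 + 5·6^3 + 5·6^2 + 5·6 + 5 (b=6); 6→7: 5·7^7 + 5·7^5 + 5·7^4 + 5·7^3 + 5·7^2 + 5·7 + 5 = 4215755; 4215755−1 = 4215754

5·6^6 + 5·6^5 + 5·6^4 + 5·6^3 + 5·6^2 + 5·6 + 5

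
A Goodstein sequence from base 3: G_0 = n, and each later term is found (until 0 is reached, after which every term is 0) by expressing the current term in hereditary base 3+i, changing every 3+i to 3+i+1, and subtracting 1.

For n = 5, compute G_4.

base 3: 5 = 3 + 2; at 4: 4 + 2 = 6; next = 5
base 4: 5 = 4 + 1; at 5: 5 + 1 = 6; next = 5
base 5: 5 = 5; at 6: 6 = 6; next = 5
base 6: 5 = 5; at 7: 5 = 5; next = 4
base 7: 4 = 4; at 8: 4 = 4; next = 3

4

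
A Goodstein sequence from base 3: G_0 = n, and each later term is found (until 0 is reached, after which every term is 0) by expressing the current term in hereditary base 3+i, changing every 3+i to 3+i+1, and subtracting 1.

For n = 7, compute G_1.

8

i=0: 7 = 2·3 + 1 (b=3); 3→4: 2·4 + 1 = 9; 9−1 = 8
i=1: 8 = 2·4 (b=4); 4→5: 2·5 = 10; 10−1 = 9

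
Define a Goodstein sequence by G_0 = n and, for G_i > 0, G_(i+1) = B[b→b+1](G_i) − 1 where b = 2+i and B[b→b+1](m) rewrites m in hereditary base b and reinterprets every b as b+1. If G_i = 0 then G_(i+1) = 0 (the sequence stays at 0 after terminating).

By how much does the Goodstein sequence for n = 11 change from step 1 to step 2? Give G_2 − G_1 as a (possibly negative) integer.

943

G_0 = 11. HB_2(11) = 2^(2 + 1) + 2 + 1. Bump = 85. G_1 = 84.
G_1 = 84. HB_3(84) = 3^(3 + 1) + 3. Bump = 1028. G_2 = 1027.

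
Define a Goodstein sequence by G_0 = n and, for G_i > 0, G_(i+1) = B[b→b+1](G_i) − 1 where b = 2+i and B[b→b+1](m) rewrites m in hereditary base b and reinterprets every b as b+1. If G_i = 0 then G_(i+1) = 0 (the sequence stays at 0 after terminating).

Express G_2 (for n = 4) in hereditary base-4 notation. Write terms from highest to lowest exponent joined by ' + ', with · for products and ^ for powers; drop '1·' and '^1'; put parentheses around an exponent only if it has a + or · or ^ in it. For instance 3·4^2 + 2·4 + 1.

2·4^2 + 2·4 + 1

G_0 = 4. HB_2(4) = 2^2. Bump = 27. G_1 = 26.
G_1 = 26. HB_3(26) = 2·3^2 + 2·3 + 2. Bump = 42. G_2 = 41.
G_2 = 41. HB_4(41) = 2·4^2 + 2·4 + 1. Bump = 61. G_3 = 60.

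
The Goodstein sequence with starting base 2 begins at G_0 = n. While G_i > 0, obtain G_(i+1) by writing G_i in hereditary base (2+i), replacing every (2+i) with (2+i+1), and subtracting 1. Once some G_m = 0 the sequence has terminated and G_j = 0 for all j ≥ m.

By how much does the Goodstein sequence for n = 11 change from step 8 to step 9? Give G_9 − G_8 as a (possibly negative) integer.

1927253967715

i=0: 11 = 2^(2 + 1) + 2 + 1 (b=2); 2→3: 3^(3 + 1) + 3 + 1 = 85; 85−1 = 84
i=1: 84 = 3^(3 + 1) + 3 (b=3); 3→4: 4^(4 + 1) + 4 = 1028; 1028−1 = 1027
i=2: 1027 = 4^(4 + 1) + 3 (b=4); 4→5: 5^(5 + 1) + 3 = 15628; 15628−1 = 15627
i=3: 15627 = 5^(5 + 1) + 2 (b=5); 5→6: 6^(6 + 1) + 2 = 279938; 279938−1 = 279937
i=4: 279937 = 6^(6 + 1) + 1 (b=6); 6→7: 7^(7 + 1) + 1 = 5764802; 5764802−1 = 5764801
i=5: 5764801 = 7^(7 + 1) (b=7); 7→8: 8^(8 + 1) = 134217728; 134217728−1 = 134217727
i=6: 134217727 = 7·8^8 + 7·8^7 + 7·8^6 + 7·8^5 + 7·8^4 + 7·8^3 + 7·8^2 + 7·8 + 7 (b=8); 8→9: 7·9^9 + 7·9^7 + 7·9^6 + 7·9^5 + 7·9^4 + 7·9^3 + 7·9^2 + 7·9 + 7 = 2749609303; 2749609303−1 = 2749609302
i=7: 2749609302 = 7·9^9 + 7·9^7 + 7·9^6 + 7·9^5 + 7·9^4 + 7·9^3 + 7·9^2 + 7·9 + 6 (b=9); 9→10: 7·10^10 + 7·10^7 + 7·10^6 + 7·10^5 + 7·10^4 + 7·10^3 + 7·10^2 + 7·10 + 6 = 70077777776; 70077777776−1 = 70077777775
i=8: 70077777775 = 7·10^10 + 7·10^7 + 7·10^6 + 7·10^5 + 7·10^4 + 7·10^3 + 7·10^2 + 7·10 + 5 (b=10); 10→11: 7·11^11 + 7·11^7 + 7·11^6 + 7·11^5 + 7·11^4 + 7·11^3 + 7·11^2 + 7·11 + 5 = 1997331745491; 1997331745491−1 = 1997331745490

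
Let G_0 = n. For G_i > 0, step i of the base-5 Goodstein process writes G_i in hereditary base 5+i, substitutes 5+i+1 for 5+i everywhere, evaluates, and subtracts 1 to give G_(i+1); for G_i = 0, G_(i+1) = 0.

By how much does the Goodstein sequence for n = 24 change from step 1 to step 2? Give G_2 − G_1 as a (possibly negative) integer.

G_0 = 24. HB_5(24) = 4·5 + 4. Bump = 28. G_1 = 27.
G_1 = 27. HB_6(27) = 4·6 + 3. Bump = 31. G_2 = 30.

3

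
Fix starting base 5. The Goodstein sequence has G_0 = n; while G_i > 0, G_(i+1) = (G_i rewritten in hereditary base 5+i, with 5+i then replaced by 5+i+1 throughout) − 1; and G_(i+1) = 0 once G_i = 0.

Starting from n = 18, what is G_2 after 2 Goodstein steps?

22

i=0: 18 = 3·5 + 3 (b=5); 5→6: 3·6 + 3 = 21; 21−1 = 20
i=1: 20 = 3·6 + 2 (b=6); 6→7: 3·7 + 2 = 23; 23−1 = 22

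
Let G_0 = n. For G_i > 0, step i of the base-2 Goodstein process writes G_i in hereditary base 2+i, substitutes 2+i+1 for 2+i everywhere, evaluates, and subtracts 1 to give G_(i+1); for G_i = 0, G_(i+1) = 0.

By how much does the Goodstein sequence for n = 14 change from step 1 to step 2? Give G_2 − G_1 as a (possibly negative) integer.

(0) 14|_2 = 2^(2 + 1) + 2^2 + 2 ↦ 3^(3 + 1) + 3^3 + 3|_3 = 111 ⇒ 110
(1) 110|_3 = 3^(3 + 1) + 3^3 + 2 ↦ 4^(4 + 1) + 4^4 + 2|_4 = 1282 ⇒ 1281

1171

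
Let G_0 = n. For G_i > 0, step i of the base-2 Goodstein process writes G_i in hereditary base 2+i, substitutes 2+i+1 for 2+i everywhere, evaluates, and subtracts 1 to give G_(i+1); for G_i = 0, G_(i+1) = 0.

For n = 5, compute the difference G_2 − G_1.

228

[0] 5 ≡ 2^2 + 1 (base 2). Lift 3: 28. −1: 27.
[1] 27 ≡ 3^3 (base 3). Lift 4: 256. −1: 255.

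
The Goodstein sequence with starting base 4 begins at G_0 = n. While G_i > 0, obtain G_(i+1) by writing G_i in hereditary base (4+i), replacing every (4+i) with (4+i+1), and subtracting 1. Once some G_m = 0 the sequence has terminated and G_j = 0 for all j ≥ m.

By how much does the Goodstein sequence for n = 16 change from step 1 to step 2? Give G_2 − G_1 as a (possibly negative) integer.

3

G_0=16  [base 4] 4^2  →[4↦5]→  5^2 = 25  −1 ⇒ G_1=24
G_1=24  [base 5] 4·5 + 4  →[5↦6]→  4·6 + 4 = 28  −1 ⇒ G_2=27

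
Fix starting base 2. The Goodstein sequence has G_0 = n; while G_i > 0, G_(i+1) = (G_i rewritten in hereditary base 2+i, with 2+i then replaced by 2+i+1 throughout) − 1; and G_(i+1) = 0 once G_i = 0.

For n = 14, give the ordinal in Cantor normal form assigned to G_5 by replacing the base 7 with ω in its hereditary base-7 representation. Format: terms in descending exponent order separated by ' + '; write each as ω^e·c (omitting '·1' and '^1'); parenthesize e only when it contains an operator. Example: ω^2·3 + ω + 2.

ω^(ω + 1) + ω^5·5 + ω^4·5 + ω^3·5 + ω^2·5 + ω·5 + 4

G_0=14  [base 2] 2^(2 + 1) + 2^2 + 2  →[2↦3]→  3^(3 + 1) + 3^3 + 3 = 111  −1 ⇒ G_1=110
G_1=110  [base 3] 3^(3 + 1) + 3^3 + 2  →[3↦4]→  4^(4 + 1) + 4^4 + 2 = 1282  −1 ⇒ G_2=1281
G_2=1281  [base 4] 4^(4 + 1) + 4^4 + 1  →[4↦5]→  5^(5 + 1) + 5^5 + 1 = 18751  −1 ⇒ G_3=18750
G_3=18750  [base 5] 5^(5 + 1) + 5^5  →[5↦6]→  6^(6 + 1) + 6^6 = 326592  −1 ⇒ G_4=326591
G_4=326591  [base 6] 6^(6 + 1) + 5·6^5 + 5·6^4 + 5·6^3 + 5·6^2 + 5·6 + 5  →[6↦7]→  7^(7 + 1) + 5·7^5 + 5·7^4 + 5·7^3 + 5·7^2 + 5·7 + 5 = 5862841  −1 ⇒ G_5=5862840
G_5=5862840  [base 7] 7^(7 + 1) + 5·7^5 + 5·7^4 + 5·7^3 + 5·7^2 + 5·7 + 4  →[7↦8]→  8^(8 + 1) + 5·8^5 + 5·8^4 + 5·8^3 + 5·8^2 + 5·8 + 4 = 134404972  −1 ⇒ G_6=134404971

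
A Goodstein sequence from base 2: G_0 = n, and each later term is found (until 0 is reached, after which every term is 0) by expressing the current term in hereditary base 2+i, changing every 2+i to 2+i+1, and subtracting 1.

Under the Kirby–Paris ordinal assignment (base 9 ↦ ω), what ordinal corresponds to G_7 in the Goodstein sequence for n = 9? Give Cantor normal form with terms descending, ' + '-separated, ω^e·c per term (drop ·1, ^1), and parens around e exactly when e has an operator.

ω^ω·3 + ω^3·3 + ω^2·3 + ω·2 + 6

G_0=9  [base 2] 2^(2 + 1) + 1  →[2↦3]→  3^(3 + 1) + 1 = 82  −1 ⇒ G_1=81
G_1=81  [base 3] 3^(3 + 1)  →[3↦4]→  4^(4 + 1) = 1024  −1 ⇒ G_2=1023
G_2=1023  [base 4] 3·4^4 + 3·4^3 + 3·4^2 + 3·4 + 3  →[4↦5]→  3·5^5 + 3·5^3 + 3·5^2 + 3·5 + 3 = 9843  −1 ⇒ G_3=9842
G_3=9842  [base 5] 3·5^5 + 3·5^3 + 3·5^2 + 3·5 + 2  →[5↦6]→  3·6^6 + 3·6^3 + 3·6^2 + 3·6 + 2 = 140744  −1 ⇒ G_4=140743
G_4=140743  [base 6] 3·6^6 + 3·6^3 + 3·6^2 + 3·6 + 1  →[6↦7]→  3·7^7 + 3·7^3 + 3·7^2 + 3·7 + 1 = 2471827  −1 ⇒ G_5=2471826
G_5=2471826  [base 7] 3·7^7 + 3·7^3 + 3·7^2 + 3·7  →[7↦8]→  3·8^8 + 3·8^3 + 3·8^2 + 3·8 = 50333400  −1 ⇒ G_6=50333399
G_6=50333399  [base 8] 3·8^8 + 3·8^3 + 3·8^2 + 2·8 + 7  →[8↦9]→  3·9^9 + 3·9^3 + 3·9^2 + 2·9 + 7 = 1162263922  −1 ⇒ G_7=1162263921
G_7=1162263921  [base 9] 3·9^9 + 3·9^3 + 3·9^2 + 2·9 + 6  →[9↦10]→  3·10^10 + 3·10^3 + 3·10^2 + 2·10 + 6 = 30000003326  −1 ⇒ G_8=30000003325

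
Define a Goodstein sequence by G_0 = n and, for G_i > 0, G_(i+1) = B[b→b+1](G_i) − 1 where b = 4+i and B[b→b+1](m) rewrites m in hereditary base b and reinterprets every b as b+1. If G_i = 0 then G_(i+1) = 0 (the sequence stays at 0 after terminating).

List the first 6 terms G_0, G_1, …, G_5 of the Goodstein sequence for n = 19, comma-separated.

19, 27, 37, 49, 63, 69

step 0: 19 = 4^2 + 3; sub 5 for 4: 5^2 + 3; = 28; G_1 = 28−1 = 27
step 1: 27 = 5^2 + 2; sub 6 for 5: 6^2 + 2; = 38; G_2 = 38−1 = 37
step 2: 37 = 6^2 + 1; sub 7 for 6: 7^2 + 1; = 50; G_3 = 50−1 = 49
step 3: 49 = 7^2; sub 8 for 7: 8^2; = 64; G_4 = 64−1 = 63
step 4: 63 = 7·8 + 7; sub 9 for 8: 7·9 + 7; = 70; G_5 = 70−1 = 69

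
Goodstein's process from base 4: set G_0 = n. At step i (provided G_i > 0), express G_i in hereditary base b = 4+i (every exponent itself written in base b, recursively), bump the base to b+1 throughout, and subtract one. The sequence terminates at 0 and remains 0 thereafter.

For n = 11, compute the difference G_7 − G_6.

0

[0] 11 ≡ 2·4 + 3 (base 4). Lift 5: 13. −1: 12.
[1] 12 ≡ 2·5 + 2 (base 5). Lift 6: 14. −1: 13.
[2] 13 ≡ 2·6 + 1 (base 6). Lift 7: 15. −1: 14.
[3] 14 ≡ 2·7 (base 7). Lift 8: 16. −1: 15.
[4] 15 ≡ 8 + 7 (base 8). Lift 9: 16. −1: 15.
[5] 15 ≡ 9 + 6 (base 9). Lift 10: 16. −1: 15.
[6] 15 ≡ 10 + 5 (base 10). Lift 11: 16. −1: 15.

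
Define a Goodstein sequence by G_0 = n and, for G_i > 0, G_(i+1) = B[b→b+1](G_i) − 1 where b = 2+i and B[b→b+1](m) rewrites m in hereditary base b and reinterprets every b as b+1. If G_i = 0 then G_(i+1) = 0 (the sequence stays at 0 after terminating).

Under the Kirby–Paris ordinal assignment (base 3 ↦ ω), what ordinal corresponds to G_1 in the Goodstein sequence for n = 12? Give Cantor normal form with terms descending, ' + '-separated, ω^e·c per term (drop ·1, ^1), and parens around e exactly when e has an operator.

(0) 12|_2 = 2^(2 + 1) + 2^2 ↦ 3^(3 + 1) + 3^3|_3 = 108 ⇒ 107
(1) 107|_3 = 3^(3 + 1) + 2·3^2 + 2·3 + 2 ↦ 4^(4 + 1) + 2·4^2 + 2·4 + 2|_4 = 1066 ⇒ 1065

ω^(ω + 1) + ω^2·2 + ω·2 + 2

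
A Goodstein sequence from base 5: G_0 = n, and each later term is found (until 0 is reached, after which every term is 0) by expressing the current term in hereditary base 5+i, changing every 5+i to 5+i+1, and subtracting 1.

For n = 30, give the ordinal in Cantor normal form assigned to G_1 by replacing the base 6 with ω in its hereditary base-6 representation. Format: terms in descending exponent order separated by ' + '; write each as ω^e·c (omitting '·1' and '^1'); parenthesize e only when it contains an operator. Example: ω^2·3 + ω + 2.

ω^2 + 5

base 5: 30 = 5^2 + 5; at 6: 6^2 + 6 = 42; next = 41
base 6: 41 = 6^2 + 5; at 7: 7^2 + 5 = 54; next = 53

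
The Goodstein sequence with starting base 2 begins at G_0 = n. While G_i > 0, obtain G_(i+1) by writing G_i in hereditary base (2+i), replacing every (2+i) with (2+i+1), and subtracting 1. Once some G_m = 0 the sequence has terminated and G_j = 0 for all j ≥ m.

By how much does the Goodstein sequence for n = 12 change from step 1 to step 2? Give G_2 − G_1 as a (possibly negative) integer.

958

G_0=12  [base 2] 2^(2 + 1) + 2^2  →[2↦3]→  3^(3 + 1) + 3^3 = 108  −1 ⇒ G_1=107
G_1=107  [base 3] 3^(3 + 1) + 2·3^2 + 2·3 + 2  →[3↦4]→  4^(4 + 1) + 2·4^2 + 2·4 + 2 = 1066  −1 ⇒ G_2=1065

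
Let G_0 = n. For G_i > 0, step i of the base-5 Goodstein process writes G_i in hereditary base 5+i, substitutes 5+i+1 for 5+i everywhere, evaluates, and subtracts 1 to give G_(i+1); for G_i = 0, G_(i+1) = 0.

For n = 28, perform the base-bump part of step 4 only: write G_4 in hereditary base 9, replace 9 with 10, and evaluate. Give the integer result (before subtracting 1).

G_0 = 28. HB_5(28) = 5^2 + 3. Bump = 39. G_1 = 38.
G_1 = 38. HB_6(38) = 6^2 + 2. Bump = 51. G_2 = 50.
G_2 = 50. HB_7(50) = 7^2 + 1. Bump = 65. G_3 = 64.
G_3 = 64. HB_8(64) = 8^2. Bump = 81. G_4 = 80.
G_4 = 80. HB_9(80) = 8·9 + 8. Bump = 88. G_5 = 87.

88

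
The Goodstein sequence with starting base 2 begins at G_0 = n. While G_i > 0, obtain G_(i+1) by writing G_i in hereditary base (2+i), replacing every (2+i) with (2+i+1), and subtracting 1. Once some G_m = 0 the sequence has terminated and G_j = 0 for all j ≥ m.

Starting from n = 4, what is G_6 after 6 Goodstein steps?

G_0=4  [base 2] 2^2  →[2↦3]→  3^3 = 27  −1 ⇒ G_1=26
G_1=26  [base 3] 2·3^2 + 2·3 + 2  →[3↦4]→  2·4^2 + 2·4 + 2 = 42  −1 ⇒ G_2=41
G_2=41  [base 4] 2·4^2 + 2·4 + 1  →[4↦5]→  2·5^2 + 2·5 + 1 = 61  −1 ⇒ G_3=60
G_3=60  [base 5] 2·5^2 + 2·5  →[5↦6]→  2·6^2 + 2·6 = 84  −1 ⇒ G_4=83
G_4=83  [base 6] 2·6^2 + 6 + 5  →[6↦7]→  2·7^2 + 7 + 5 = 110  −1 ⇒ G_5=109
G_5=109  [base 7] 2·7^2 + 7 + 4  →[7↦8]→  2·8^2 + 8 + 4 = 140  −1 ⇒ G_6=139
G_6=139  [base 8] 2·8^2 + 8 + 3  →[8↦9]→  2·9^2 + 9 + 3 = 174  −1 ⇒ G_7=173

139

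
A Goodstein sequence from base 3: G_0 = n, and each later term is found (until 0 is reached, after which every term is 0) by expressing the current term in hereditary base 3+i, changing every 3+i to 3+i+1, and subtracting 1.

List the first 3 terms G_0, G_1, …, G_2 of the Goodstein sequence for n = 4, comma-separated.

step 0: 4 = 3 + 1; sub 4 for 3: 4 + 1; = 5; G_1 = 5−1 = 4
step 1: 4 = 4; sub 5 for 4: 5; = 5; G_2 = 5−1 = 4

4, 4, 4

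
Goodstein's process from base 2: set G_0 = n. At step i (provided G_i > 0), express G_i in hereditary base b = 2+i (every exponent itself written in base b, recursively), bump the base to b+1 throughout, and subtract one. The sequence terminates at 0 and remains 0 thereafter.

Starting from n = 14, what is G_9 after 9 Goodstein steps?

(0) 14|_2 = 2^(2 + 1) + 2^2 + 2 ↦ 3^(3 + 1) + 3^3 + 3|_3 = 111 ⇒ 110
(1) 110|_3 = 3^(3 + 1) + 3^3 + 2 ↦ 4^(4 + 1) + 4^4 + 2|_4 = 1282 ⇒ 1281
(2) 1281|_4 = 4^(4 + 1) + 4^4 + 1 ↦ 5^(5 + 1) + 5^5 + 1|_5 = 18751 ⇒ 18750
(3) 18750|_5 = 5^(5 + 1) + 5^5 ↦ 6^(6 + 1) + 6^6|_6 = 326592 ⇒ 326591
(4) 326591|_6 = 6^(6 + 1) + 5·6^5 + 5·6^4 + 5·6^3 + 5·6^2 + 5·6 + 5 ↦ 7^(7 + 1) + 5·7^5 + 5·7^4 + 5·7^3 + 5·7^2 + 5·7 + 5|_7 = 5862841 ⇒ 5862840
(5) 5862840|_7 = 7^(7 + 1) + 5·7^5 + 5·7^4 + 5·7^3 + 5·7^2 + 5·7 + 4 ↦ 8^(8 + 1) + 5·8^5 + 5·8^4 + 5·8^3 + 5·8^2 + 5·8 + 4|_8 = 134404972 ⇒ 134404971
(6) 134404971|_8 = 8^(8 + 1) + 5·8^5 + 5·8^4 + 5·8^3 + 5·8^2 + 5·8 + 3 ↦ 9^(9 + 1) + 5·9^5 + 5·9^4 + 5·9^3 + 5·9^2 + 5·9 + 3|_9 = 3487116549 ⇒ 3487116548
(7) 3487116548|_9 = 9^(9 + 1) + 5·9^5 + 5·9^4 + 5·9^3 + 5·9^2 + 5·9 + 2 ↦ 10^(10 + 1) + 5·10^5 + 5·10^4 + 5·10^3 + 5·10^2 + 5·10 + 2|_10 = 100000555552 ⇒ 100000555551
(8) 100000555551|_10 = 10^(10 + 1) + 5·10^5 + 5·10^4 + 5·10^3 + 5·10^2 + 5·10 + 1 ↦ 11^(11 + 1) + 5·11^5 + 5·11^4 + 5·11^3 + 5·11^2 + 5·11 + 1|_11 = 3138429262497 ⇒ 3138429262496

3138429262496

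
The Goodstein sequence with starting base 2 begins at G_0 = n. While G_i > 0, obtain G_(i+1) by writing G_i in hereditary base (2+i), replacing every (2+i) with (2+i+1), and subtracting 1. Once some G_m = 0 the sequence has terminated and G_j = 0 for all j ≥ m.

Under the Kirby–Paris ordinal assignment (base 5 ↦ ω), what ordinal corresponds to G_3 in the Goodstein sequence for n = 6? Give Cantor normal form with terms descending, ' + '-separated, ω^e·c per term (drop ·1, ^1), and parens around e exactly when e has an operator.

step 0: 6 = 2^2 + 2; sub 3 for 2: 3^3 + 3; = 30; G_1 = 30−1 = 29
step 1: 29 = 3^3 + 2; sub 4 for 3: 4^4 + 2; = 258; G_2 = 258−1 = 257
step 2: 257 = 4^4 + 1; sub 5 for 4: 5^5 + 1; = 3126; G_3 = 3126−1 = 3125
step 3: 3125 = 5^5; sub 6 for 5: 6^6; = 46656; G_4 = 46656−1 = 46655

ω^ω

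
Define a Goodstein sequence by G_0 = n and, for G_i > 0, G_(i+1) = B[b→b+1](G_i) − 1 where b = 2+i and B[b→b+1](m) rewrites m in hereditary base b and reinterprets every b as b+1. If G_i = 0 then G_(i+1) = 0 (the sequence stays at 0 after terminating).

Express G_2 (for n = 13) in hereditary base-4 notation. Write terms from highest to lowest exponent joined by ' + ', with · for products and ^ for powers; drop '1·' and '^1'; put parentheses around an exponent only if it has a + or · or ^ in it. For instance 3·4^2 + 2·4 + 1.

4^(4 + 1) + 3·4^3 + 3·4^2 + 3·4 + 3

i=0: 13 = 2^(2 + 1) + 2^2 + 1 (b=2); 2→3: 3^(3 + 1) + 3^3 + 1 = 109; 109−1 = 108
i=1: 108 = 3^(3 + 1) + 3^3 (b=3); 3→4: 4^(4 + 1) + 4^4 = 1280; 1280−1 = 1279
i=2: 1279 = 4^(4 + 1) + 3·4^3 + 3·4^2 + 3·4 + 3 (b=4); 4→5: 5^(5 + 1) + 3·5^3 + 3·5^2 + 3·5 + 3 = 16093; 16093−1 = 16092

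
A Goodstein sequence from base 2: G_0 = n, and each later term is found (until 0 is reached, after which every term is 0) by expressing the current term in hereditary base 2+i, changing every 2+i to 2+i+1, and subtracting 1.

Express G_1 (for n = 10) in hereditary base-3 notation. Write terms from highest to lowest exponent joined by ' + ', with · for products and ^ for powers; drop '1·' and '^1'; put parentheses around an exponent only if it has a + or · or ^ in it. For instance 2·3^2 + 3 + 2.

10 —HB2→ 2^(2 + 1) + 2 —bump→ 3^(3 + 1) + 3 = 84 —(−1)→ 83
83 —HB3→ 3^(3 + 1) + 2 —bump→ 4^(4 + 1) + 2 = 1026 —(−1)→ 1025

3^(3 + 1) + 2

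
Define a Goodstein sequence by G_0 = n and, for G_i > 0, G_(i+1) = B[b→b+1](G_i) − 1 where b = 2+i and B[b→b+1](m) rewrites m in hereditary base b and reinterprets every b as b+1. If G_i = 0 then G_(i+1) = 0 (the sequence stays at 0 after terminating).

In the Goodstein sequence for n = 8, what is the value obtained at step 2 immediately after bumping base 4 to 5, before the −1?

6311

(0) 8|_2 = 2^(2 + 1) ↦ 3^(3 + 1)|_3 = 81 ⇒ 80
(1) 80|_3 = 2·3^3 + 2·3^2 + 2·3 + 2 ↦ 2·4^4 + 2·4^2 + 2·4 + 2|_4 = 554 ⇒ 553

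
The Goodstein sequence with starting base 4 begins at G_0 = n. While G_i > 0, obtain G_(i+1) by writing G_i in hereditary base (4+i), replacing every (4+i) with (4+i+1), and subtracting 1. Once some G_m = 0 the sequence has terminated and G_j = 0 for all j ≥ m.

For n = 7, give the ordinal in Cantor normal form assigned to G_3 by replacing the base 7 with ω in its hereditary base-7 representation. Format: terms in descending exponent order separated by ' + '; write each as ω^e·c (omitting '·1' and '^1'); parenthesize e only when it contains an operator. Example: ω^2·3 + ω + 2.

7 —HB4→ 4 + 3 —bump→ 5 + 3 = 8 —(−1)→ 7
7 —HB5→ 5 + 2 —bump→ 6 + 2 = 8 —(−1)→ 7
7 —HB6→ 6 + 1 —bump→ 7 + 1 = 8 —(−1)→ 7
7 —HB7→ 7 —bump→ 8 = 8 —(−1)→ 7

ω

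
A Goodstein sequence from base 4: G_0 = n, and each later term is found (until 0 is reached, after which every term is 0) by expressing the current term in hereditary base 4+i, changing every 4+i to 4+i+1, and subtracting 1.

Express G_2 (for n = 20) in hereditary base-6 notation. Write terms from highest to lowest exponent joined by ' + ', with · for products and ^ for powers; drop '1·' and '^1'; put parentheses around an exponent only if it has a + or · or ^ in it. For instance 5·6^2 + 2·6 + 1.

6^2 + 3

i=0: 20 = 4^2 + 4 (b=4); 4→5: 5^2 + 5 = 30; 30−1 = 29
i=1: 29 = 5^2 + 4 (b=5); 5→6: 6^2 + 4 = 40; 40−1 = 39
i=2: 39 = 6^2 + 3 (b=6); 6→7: 7^2 + 3 = 52; 52−1 = 51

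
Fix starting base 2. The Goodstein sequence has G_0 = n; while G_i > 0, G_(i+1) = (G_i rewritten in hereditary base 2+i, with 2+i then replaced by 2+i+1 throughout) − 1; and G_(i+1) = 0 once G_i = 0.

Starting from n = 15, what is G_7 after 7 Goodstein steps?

i=0: 15 = 2^(2 + 1) + 2^2 + 2 + 1 (b=2); 2→3: 3^(3 + 1) + 3^3 + 3 + 1 = 112; 112−1 = 111
i=1: 111 = 3^(3 + 1) + 3^3 + 3 (b=3); 3→4: 4^(4 + 1) + 4^4 + 4 = 1284; 1284−1 = 1283
i=2: 1283 = 4^(4 + 1) + 4^4 + 3 (b=4); 4→5: 5^(5 + 1) + 5^5 + 3 = 18753; 18753−1 = 18752
i=3: 18752 = 5^(5 + 1) + 5^5 + 2 (b=5); 5→6: 6^(6 + 1) + 6^6 + 2 = 326594; 326594−1 = 326593
i=4: 326593 = 6^(6 + 1) + 6^6 + 1 (b=6); 6→7: 7^(7 + 1) + 7^7 + 1 = 6588345; 6588345−1 = 6588344
i=5: 6588344 = 7^(7 + 1) + 7^7 (b=7); 7→8: 8^(8 + 1) + 8^8 = 150994944; 150994944−1 = 150994943
i=6: 150994943 = 8^(8 + 1) + 7·8^7 + 7·8^6 + 7·8^5 + 7·8^4 + 7·8^3 + 7·8^2 + 7·8 + 7 (b=8); 8→9: 9^(9 + 1) + 7·9^7 + 7·9^6 + 7·9^5 + 7·9^4 + 7·9^3 + 7·9^2 + 7·9 + 7 = 3524450281; 3524450281−1 = 3524450280
i=7: 3524450280 = 9^(9 + 1) + 7·9^7 + 7·9^6 + 7·9^5 + 7·9^4 + 7·9^3 + 7·9^2 + 7·9 + 6 (b=9); 9→10: 10^(10 + 1) + 7·10^7 + 7·10^6 + 7·10^5 + 7·10^4 + 7·10^3 + 7·10^2 + 7·10 + 6 = 100077777776; 100077777776−1 = 100077777775

3524450280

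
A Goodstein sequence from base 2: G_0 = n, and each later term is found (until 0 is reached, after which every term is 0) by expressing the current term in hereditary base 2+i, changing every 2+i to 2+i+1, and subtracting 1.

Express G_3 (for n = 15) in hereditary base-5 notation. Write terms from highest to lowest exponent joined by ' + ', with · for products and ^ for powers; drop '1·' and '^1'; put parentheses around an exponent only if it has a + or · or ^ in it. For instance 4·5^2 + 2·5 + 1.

5^(5 + 1) + 5^5 + 2

(0) 15|_2 = 2^(2 + 1) + 2^2 + 2 + 1 ↦ 3^(3 + 1) + 3^3 + 3 + 1|_3 = 112 ⇒ 111
(1) 111|_3 = 3^(3 + 1) + 3^3 + 3 ↦ 4^(4 + 1) + 4^4 + 4|_4 = 1284 ⇒ 1283
(2) 1283|_4 = 4^(4 + 1) + 4^4 + 3 ↦ 5^(5 + 1) + 5^5 + 3|_5 = 18753 ⇒ 18752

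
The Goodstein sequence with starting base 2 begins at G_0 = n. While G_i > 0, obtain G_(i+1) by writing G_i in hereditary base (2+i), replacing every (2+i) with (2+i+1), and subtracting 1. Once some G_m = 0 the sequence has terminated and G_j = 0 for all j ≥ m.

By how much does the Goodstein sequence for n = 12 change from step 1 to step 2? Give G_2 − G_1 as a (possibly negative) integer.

base 2: 12 = 2^(2 + 1) + 2^2; at 3: 3^(3 + 1) + 3^3 = 108; next = 107
base 3: 107 = 3^(3 + 1) + 2·3^2 + 2·3 + 2; at 4: 4^(4 + 1) + 2·4^2 + 2·4 + 2 = 1066; next = 1065

958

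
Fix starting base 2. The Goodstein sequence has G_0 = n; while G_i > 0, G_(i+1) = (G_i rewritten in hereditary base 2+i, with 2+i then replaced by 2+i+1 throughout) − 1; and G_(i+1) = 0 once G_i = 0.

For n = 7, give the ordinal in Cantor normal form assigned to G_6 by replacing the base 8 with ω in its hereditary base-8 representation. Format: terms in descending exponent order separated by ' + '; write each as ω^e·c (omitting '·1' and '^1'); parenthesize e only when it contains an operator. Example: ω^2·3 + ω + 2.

ω^7·7 + ω^6·7 + ω^5·7 + ω^4·7 + ω^3·7 + ω^2·7 + ω·7 + 7

G_0=7  [base 2] 2^2 + 2 + 1  →[2↦3]→  3^3 + 3 + 1 = 31  −1 ⇒ G_1=30
G_1=30  [base 3] 3^3 + 3  →[3↦4]→  4^4 + 4 = 260  −1 ⇒ G_2=259
G_2=259  [base 4] 4^4 + 3  →[4↦5]→  5^5 + 3 = 3128  −1 ⇒ G_3=3127
G_3=3127  [base 5] 5^5 + 2  →[5↦6]→  6^6 + 2 = 46658  −1 ⇒ G_4=46657
G_4=46657  [base 6] 6^6 + 1  →[6↦7]→  7^7 + 1 = 823544  −1 ⇒ G_5=823543
G_5=823543  [base 7] 7^7  →[7↦8]→  8^8 = 16777216  −1 ⇒ G_6=16777215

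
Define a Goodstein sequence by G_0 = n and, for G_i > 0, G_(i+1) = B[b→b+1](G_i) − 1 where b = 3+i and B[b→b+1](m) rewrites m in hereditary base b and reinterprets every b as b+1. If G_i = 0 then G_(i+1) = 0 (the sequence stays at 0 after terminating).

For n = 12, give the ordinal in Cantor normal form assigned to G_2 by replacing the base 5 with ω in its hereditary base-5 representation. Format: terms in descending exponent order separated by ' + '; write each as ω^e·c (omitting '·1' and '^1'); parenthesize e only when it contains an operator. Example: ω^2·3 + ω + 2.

ω^2 + 2

G_0=12  [base 3] 3^2 + 3  →[3↦4]→  4^2 + 4 = 20  −1 ⇒ G_1=19
G_1=19  [base 4] 4^2 + 3  →[4↦5]→  5^2 + 3 = 28  −1 ⇒ G_2=27
G_2=27  [base 5] 5^2 + 2  →[5↦6]→  6^2 + 2 = 38  −1 ⇒ G_3=37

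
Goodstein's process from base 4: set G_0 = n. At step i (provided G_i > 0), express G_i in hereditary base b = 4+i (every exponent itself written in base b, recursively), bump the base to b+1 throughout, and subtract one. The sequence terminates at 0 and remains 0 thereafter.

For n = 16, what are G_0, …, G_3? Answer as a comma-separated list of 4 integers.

i=0: 16 = 4^2 (b=4); 4→5: 5^2 = 25; 25−1 = 24
i=1: 24 = 4·5 + 4 (b=5); 5→6: 4·6 + 4 = 28; 28−1 = 27
i=2: 27 = 4·6 + 3 (b=6); 6→7: 4·7 + 3 = 31; 31−1 = 30

16, 24, 27, 30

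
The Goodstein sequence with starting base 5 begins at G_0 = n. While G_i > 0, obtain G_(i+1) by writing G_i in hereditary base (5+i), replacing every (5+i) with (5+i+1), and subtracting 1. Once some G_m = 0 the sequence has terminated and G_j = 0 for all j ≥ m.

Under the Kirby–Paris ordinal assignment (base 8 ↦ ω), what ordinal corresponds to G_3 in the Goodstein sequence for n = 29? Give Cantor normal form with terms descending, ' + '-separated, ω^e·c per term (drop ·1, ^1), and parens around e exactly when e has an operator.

ω^2 + 1

step 0: 29 = 5^2 + 4; sub 6 for 5: 6^2 + 4; = 40; G_1 = 40−1 = 39
step 1: 39 = 6^2 + 3; sub 7 for 6: 7^2 + 3; = 52; G_2 = 52−1 = 51
step 2: 51 = 7^2 + 2; sub 8 for 7: 8^2 + 2; = 66; G_3 = 66−1 = 65
step 3: 65 = 8^2 + 1; sub 9 for 8: 9^2 + 1; = 82; G_4 = 82−1 = 81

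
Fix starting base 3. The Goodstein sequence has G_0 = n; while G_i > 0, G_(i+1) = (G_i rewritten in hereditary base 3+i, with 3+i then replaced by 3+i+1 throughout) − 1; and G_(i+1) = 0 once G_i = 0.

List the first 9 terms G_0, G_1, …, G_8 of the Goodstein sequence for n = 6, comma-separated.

G_0 = 6. HB_3(6) = 2·3. Bump = 8. G_1 = 7.
G_1 = 7. HB_4(7) = 4 + 3. Bump = 8. G_2 = 7.
G_2 = 7. HB_5(7) = 5 + 2. Bump = 8. G_3 = 7.
G_3 = 7. HB_6(7) = 6 + 1. Bump = 8. G_4 = 7.
G_4 = 7. HB_7(7) = 7. Bump = 8. G_5 = 7.
G_5 = 7. HB_8(7) = 7. Bump = 7. G_6 = 6.
G_6 = 6. HB_9(6) = 6. Bump = 6. G_7 = 5.
G_7 = 5. HB_10(5) = 5. Bump = 5. G_8 = 4.

6, 7, 7, 7, 7, 7, 6, 5, 4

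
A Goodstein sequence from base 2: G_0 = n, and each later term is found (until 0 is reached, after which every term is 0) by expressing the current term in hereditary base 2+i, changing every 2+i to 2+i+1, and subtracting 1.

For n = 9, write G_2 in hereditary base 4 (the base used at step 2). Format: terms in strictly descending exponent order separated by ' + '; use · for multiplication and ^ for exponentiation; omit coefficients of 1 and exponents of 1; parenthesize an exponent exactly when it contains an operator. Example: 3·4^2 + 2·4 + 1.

3·4^4 + 3·4^3 + 3·4^2 + 3·4 + 3

i=0: 9 = 2^(2 + 1) + 1 (b=2); 2→3: 3^(3 + 1) + 1 = 82; 82−1 = 81
i=1: 81 = 3^(3 + 1) (b=3); 3→4: 4^(4 + 1) = 1024; 1024−1 = 1023
i=2: 1023 = 3·4^4 + 3·4^3 + 3·4^2 + 3·4 + 3 (b=4); 4→5: 3·5^5 + 3·5^3 + 3·5^2 + 3·5 + 3 = 9843; 9843−1 = 9842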